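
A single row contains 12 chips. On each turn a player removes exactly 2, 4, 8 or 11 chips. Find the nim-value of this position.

Compute g(0), g(1), … for moves {2, 4, 8, 11}:
k:     0  1  2  3  4  5  6  7  8  9 10 11 12
g(k):  0  0  1  1  2  2  0  0  1  1  2  2  3
So g(12) = 3.

3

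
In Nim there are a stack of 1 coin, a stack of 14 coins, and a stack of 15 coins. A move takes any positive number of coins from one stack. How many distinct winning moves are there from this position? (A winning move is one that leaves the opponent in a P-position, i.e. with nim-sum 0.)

Nim-sum: 1 ^ 14 ^ 15 = 0.
The nim-sum is already 0, so every move leaves a nonzero nim-sum — there are no winning moves.

0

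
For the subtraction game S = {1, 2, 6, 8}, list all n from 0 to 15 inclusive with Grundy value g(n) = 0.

0, 3, 7, 10, 14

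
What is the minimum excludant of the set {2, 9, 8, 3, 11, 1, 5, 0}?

The values 0, 1, 2, 3 are all present; 4 is the first non-negative integer missing from the set.

4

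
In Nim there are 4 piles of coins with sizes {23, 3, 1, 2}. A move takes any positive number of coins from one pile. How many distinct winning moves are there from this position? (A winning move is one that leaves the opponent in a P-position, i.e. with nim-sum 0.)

1

Bitwise XOR of the heap sizes:
  10111  (23)
  00011  (3)
  00001  (1)
  00010  (2)
  -----
  10111  (23)
The overall nim-sum is X = 23. A pile of size p has a winning move iff p XOR X < p (reduce it to p XOR X).
  23: 23 XOR 23 = 0 < 23 — winning move (to 0).
  3: 3 XOR 23 = 20 ≥ 3 — no move.
  1: 1 XOR 23 = 22 ≥ 1 — no move.
  2: 2 XOR 23 = 21 ≥ 2 — no move.
That gives 1 winning move.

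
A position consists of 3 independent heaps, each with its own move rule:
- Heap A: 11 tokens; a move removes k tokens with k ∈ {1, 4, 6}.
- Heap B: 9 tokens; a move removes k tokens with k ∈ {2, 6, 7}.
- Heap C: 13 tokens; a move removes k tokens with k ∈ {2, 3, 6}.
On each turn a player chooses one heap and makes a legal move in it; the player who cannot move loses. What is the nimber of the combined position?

Grundy values for heap A (subtraction set {1, 4, 6}):
k:     0  1  2  3  4  5  6  7  8  9 10 11
g(k):  0  1  0  1  2  0  1  0  1  2  0  1
So g(11) = 1.
Build the Grundy sequence for heap B with g(k) = mex{g(k−s) : s ∈ {2, 6, 7}, s ≤ k}:
g(0) = mex{} = 0
g(1) = mex{} = 0
g(2) = mex{0} = 1
g(3) = mex{0} = 1
g(4) = mex{1} = 0
g(5) = mex{1} = 0
g(6) = mex{0} = 1
g(7) = mex{0} = 1
g(8) = mex{0,1} = 2
g(9) = mex{1} = 0
So g(9) = 0.
Grundy values for heap C (subtraction set {2, 3, 6}):
k:     0  1  2  3  4  5  6  7  8  9 10 11 12 13
g(k):  0  0  1  1  2  0  3  1  2  0  0  1  1  2
So g(13) = 2.
The value of a disjunctive sum is the nim-sum of the parts.
Combined value = 1 XOR 0 XOR 2 = 3.

3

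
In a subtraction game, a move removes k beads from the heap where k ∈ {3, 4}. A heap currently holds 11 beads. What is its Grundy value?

1

Build the Grundy sequence with g(k) = mex{g(k−s) : s ∈ {3, 4}, s ≤ k}:
k:     0  1  2  3  4  5  6  7  8  9 10 11
g(k):  0  0  0  1  1  1  2  0  0  0  1  1
So g(11) = 1.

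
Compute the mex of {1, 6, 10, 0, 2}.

3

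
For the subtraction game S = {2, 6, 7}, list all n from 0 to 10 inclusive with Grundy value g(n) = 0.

Compute g(0), g(1), … for moves {2, 6, 7}:
g(0) = mex{} = 0
g(1) = mex{} = 0
g(2) = mex{0} = 1
g(3) = mex{0} = 1
g(4) = mex{1} = 0
g(5) = mex{1} = 0
g(6) = mex{0} = 1
g(7) = mex{0} = 1
g(8) = mex{0,1} = 2
g(9) = mex{1} = 0
g(10) = mex{0,1,2} = 3
The P-positions (g = 0) in 0..10 are 0, 1, 4, 5, 9.

0, 1, 4, 5, 9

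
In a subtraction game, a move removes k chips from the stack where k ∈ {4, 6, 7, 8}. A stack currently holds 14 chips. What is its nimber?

Grundy values for subtraction set {4, 6, 7, 8}:
g(0) = mex{} = 0
g(1) = mex{} = 0
g(2) = mex{} = 0
g(3) = mex{} = 0
g(4) = mex{0} = 1
g(5) = mex{0} = 1
g(6) = mex{0} = 1
g(7) = mex{0} = 1
g(8) = mex{0,1} = 2
g(9) = mex{0,1} = 2
g(10) = mex{0,1} = 2
g(11) = mex{0,1} = 2
g(12) = mex{1,2} = 0
g(13) = mex{1,2} = 0
g(14) = mex{1,2} = 0
So g(14) = 0.

0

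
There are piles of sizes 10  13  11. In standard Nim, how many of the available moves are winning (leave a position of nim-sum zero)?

Compute the nim-sum pairwise:
10 ⊕ 13 = 7
7 ⊕ 11 = 12
The overall nim-sum is X = 12. A pile of size p has a winning move iff p XOR X < p (reduce it to p XOR X).
  10: 10 XOR 12 = 6 < 10 — winning move (to 6).
  13: 13 XOR 12 = 1 < 13 — winning move (to 1).
  11: 11 XOR 12 = 7 < 11 — winning move (to 7).
That gives 3 winning moves.

3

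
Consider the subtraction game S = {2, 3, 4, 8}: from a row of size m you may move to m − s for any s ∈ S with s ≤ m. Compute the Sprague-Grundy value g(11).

Grundy values for subtraction set {2, 3, 4, 8}:
k:     0  1  2  3  4  5  6  7  8  9 10 11
g(k):  0  0  1  1  2  2  0  0  1  1  2  2
So g(11) = 2.

2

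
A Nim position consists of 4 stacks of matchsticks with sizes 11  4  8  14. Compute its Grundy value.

9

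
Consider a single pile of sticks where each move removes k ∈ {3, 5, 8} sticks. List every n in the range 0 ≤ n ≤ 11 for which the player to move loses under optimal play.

0, 1, 2, 11

Compute g(0), g(1), … for moves {3, 5, 8}:
k:     0  1  2  3  4  5  6  7  8  9 10 11
g(k):  0  0  0  1  1  1  2  2  2  3  3  0
The P-positions (g = 0) in 0..11 are 0, 1, 2, 11.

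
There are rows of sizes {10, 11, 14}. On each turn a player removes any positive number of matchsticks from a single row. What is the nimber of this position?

15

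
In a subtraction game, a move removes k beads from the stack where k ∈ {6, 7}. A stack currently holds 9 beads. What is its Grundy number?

1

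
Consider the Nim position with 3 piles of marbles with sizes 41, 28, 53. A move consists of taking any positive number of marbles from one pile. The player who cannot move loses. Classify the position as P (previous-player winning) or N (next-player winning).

P-position

Compute the nim-sum pairwise:
41 ⊕ 28 = 53
53 ⊕ 53 = 0
The nim-sum is 0, so this is a P-position: the player to move is in a losing position under optimal play.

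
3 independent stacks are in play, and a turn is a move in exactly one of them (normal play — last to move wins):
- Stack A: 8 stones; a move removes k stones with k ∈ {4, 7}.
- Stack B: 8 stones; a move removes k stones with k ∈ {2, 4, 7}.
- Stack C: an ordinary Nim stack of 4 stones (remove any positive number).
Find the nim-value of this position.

For stack A, compute g(0), g(1), … with moves {4, 7}:
k:     0  1  2  3  4  5  6  7  8
g(k):  0  0  0  0  1  1  1  1  2
So g(8) = 2.
Build the Grundy sequence for stack B with g(k) = mex{g(k−s) : s ∈ {2, 4, 7}, s ≤ k}:
k:     0  1  2  3  4  5  6  7  8
g(k):  0  0  1  1  2  2  0  3  1
So g(8) = 1.
Stack C is a plain Nim stack of size 4, so its Grundy value is 4.
The value of a disjunctive sum is the nim-sum of the parts.
Combined value = 2 XOR 1 XOR 4 = 7.

7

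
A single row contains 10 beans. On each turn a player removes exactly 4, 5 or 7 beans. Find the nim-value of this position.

2

Grundy values for subtraction set {4, 5, 7}:
g(0) = mex{} = 0
g(1) = mex{} = 0
g(2) = mex{} = 0
g(3) = mex{} = 0
g(4) = mex{0} = 1
g(5) = mex{0} = 1
g(6) = mex{0} = 1
g(7) = mex{0} = 1
g(8) = mex{0,1} = 2
g(9) = mex{0,1} = 2
g(10) = mex{0,1} = 2
So g(10) = 2.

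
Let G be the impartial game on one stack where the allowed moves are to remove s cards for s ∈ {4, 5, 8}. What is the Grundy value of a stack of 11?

Build the Grundy sequence with g(k) = mex{g(k−s) : s ∈ {4, 5, 8}, s ≤ k}:
k:     0  1  2  3  4  5  6  7  8  9 10 11
g(k):  0  0  0  0  1  1  1  1  2  2  2  2
So g(11) = 2.

2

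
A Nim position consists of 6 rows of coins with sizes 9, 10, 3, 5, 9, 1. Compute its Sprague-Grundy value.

13

Write each in binary and XOR column by column:
  1001  (9)
  1010  (10)
  0011  (3)
  0101  (5)
  1001  (9)
  0001  (1)
  ----
  1101  (13)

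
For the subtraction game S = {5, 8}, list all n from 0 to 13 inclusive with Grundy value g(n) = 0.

0, 1, 2, 3, 4, 13

Build the Grundy sequence with g(k) = mex{g(k−s) : s ∈ {5, 8}, s ≤ k}:
k:     0  1  2  3  4  5  6  7  8  9 10 11 12 13
g(k):  0  0  0  0  0  1  1  1  1  1  2  2  2  0
The P-positions (g = 0) in 0..13 are 0, 1, 2, 3, 4, 13.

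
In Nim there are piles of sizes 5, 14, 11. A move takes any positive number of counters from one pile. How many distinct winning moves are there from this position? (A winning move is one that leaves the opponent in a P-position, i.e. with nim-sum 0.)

Compute the nim-sum pairwise:
5 ^ 14 = 11
11 ^ 11 = 0
The nim-sum is already 0, so every move leaves a nonzero nim-sum — there are no winning moves.

0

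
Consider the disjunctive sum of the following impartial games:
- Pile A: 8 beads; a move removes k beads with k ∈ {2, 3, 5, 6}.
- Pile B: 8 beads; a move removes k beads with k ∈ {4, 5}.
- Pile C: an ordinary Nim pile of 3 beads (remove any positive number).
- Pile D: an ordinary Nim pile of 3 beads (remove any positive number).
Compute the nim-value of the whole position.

2

For pile A, compute g(0), g(1), … with moves {2, 3, 5, 6}:
k:     0  1  2  3  4  5  6  7  8
g(k):  0  0  1  1  2  2  3  3  0
So g(8) = 0.
Build the Grundy sequence for pile B with g(k) = mex{g(k−s) : s ∈ {4, 5}, s ≤ k}:
g(0) = mex{} = 0
g(1) = mex{} = 0
g(2) = mex{} = 0
g(3) = mex{} = 0
g(4) = mex{0} = 1
g(5) = mex{0} = 1
g(6) = mex{0} = 1
g(7) = mex{0} = 1
g(8) = mex{0,1} = 2
So g(8) = 2.
Pile C is a plain Nim pile of size 3, so its Grundy value is 3.
Pile D is a plain Nim pile of size 3, so its Grundy value is 3.
By the Sprague-Grundy theorem, the Grundy value of a sum of independent games is the XOR of the component values.
Combined value = 0 ⊕ 2 ⊕ 3 ⊕ 3 = 2.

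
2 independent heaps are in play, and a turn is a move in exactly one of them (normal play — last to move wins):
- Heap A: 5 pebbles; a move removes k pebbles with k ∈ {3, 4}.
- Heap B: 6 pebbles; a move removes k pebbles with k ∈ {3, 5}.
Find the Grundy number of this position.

3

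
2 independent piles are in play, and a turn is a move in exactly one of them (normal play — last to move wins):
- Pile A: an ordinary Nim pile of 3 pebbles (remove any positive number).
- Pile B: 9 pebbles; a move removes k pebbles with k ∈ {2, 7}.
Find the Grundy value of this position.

3

Pile A is a plain Nim pile of size 3, so its Grundy value is 3.
For pile B, compute g(0), g(1), … with moves {2, 7}:
g(0) = mex{} = 0
g(1) = mex{} = 0
g(2) = mex{0} = 1
g(3) = mex{0} = 1
g(4) = mex{1} = 0
g(5) = mex{1} = 0
g(6) = mex{0} = 1
g(7) = mex{0} = 1
g(8) = mex{0,1} = 2
g(9) = mex{1} = 0
So g(9) = 0.
By the Sprague-Grundy theorem, the Grundy value of a sum of independent games is the XOR of the component values.
Combined value = 3 ⊕ 0 = 3.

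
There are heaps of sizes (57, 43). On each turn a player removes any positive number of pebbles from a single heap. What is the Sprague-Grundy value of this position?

18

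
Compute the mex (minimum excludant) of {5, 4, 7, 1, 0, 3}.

The values 0, 1 are all present; 2 is the first non-negative integer missing from the set.

2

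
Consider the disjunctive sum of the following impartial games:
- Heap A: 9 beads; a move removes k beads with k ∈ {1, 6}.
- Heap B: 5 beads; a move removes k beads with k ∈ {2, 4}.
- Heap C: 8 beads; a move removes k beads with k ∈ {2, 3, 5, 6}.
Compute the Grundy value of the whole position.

Build the Grundy sequence for heap A with g(k) = mex{g(k−s) : s ∈ {1, 6}, s ≤ k}:
k:     0  1  2  3  4  5  6  7  8  9
g(k):  0  1  0  1  0  1  2  0  1  0
So g(9) = 0.
Build the Grundy sequence for heap B with g(k) = mex{g(k−s) : s ∈ {2, 4}, s ≤ k}:
g(0) = mex{} = 0
g(1) = mex{} = 0
g(2) = mex{0} = 1
g(3) = mex{0} = 1
g(4) = mex{0,1} = 2
g(5) = mex{0,1} = 2
So g(5) = 2.
Build the Grundy sequence for heap C with g(k) = mex{g(k−s) : s ∈ {2, 3, 5, 6}, s ≤ k}:
k:     0  1  2  3  4  5  6  7  8
g(k):  0  0  1  1  2  2  3  3  0
So g(8) = 0.
By the Sprague-Grundy theorem, the Grundy value of a sum of independent games is the XOR of the component values.
Combined value = 0 XOR 2 XOR 0 = 2.

2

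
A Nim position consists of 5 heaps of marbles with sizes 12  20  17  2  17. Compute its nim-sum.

Compute the nim-sum pairwise:
12 ^ 20 = 24
24 ^ 17 = 9
9 ^ 2 = 11
11 ^ 17 = 26

26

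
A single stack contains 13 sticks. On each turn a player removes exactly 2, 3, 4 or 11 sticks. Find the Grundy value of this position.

0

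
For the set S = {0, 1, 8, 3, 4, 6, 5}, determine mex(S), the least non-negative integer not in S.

2

The values 0, 1 are all present; 2 is the first non-negative integer missing from the set.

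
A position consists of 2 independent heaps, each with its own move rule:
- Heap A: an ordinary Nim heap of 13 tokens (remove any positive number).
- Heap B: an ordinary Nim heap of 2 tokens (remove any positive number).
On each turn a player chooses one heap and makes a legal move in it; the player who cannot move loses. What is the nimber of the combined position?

Heap A is a plain Nim heap of size 13, so its Grundy value is 13.
Heap B is a plain Nim heap of size 2, so its Grundy value is 2.
The value of a disjunctive sum is the nim-sum of the parts.
Combined value = 13 XOR 2 = 15.

15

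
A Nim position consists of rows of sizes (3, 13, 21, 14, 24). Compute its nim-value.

13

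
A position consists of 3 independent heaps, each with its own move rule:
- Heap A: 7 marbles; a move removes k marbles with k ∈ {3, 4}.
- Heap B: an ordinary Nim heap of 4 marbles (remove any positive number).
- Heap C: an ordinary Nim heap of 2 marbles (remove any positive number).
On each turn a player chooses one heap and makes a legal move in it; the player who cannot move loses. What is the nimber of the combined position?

6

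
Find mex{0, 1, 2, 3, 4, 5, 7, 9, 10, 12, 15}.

6

The values 0, 1, 2, 3, 4, 5 are all present; 6 is the first non-negative integer missing from the set.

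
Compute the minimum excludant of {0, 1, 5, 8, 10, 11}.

2

The values 0, 1 are all present; 2 is the first non-negative integer missing from the set.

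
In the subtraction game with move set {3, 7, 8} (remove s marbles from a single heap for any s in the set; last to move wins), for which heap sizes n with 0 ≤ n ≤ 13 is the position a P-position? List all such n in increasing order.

0, 1, 2, 6, 11, 12

Build the Grundy sequence with g(k) = mex{g(k−s) : s ∈ {3, 7, 8}, s ≤ k}:
g(0) = mex{} = 0
g(1) = mex{} = 0
g(2) = mex{} = 0
g(3) = mex{0} = 1
g(4) = mex{0} = 1
g(5) = mex{0} = 1
g(6) = mex{1} = 0
g(7) = mex{0,1} = 2
g(8) = mex{0,1} = 2
g(9) = mex{0} = 1
g(10) = mex{0,1,2} = 3
g(11) = mex{1,2} = 0
g(12) = mex{1} = 0
g(13) = mex{0,1,3} = 2
The P-positions (g = 0) in 0..13 are 0, 1, 2, 6, 11, 12.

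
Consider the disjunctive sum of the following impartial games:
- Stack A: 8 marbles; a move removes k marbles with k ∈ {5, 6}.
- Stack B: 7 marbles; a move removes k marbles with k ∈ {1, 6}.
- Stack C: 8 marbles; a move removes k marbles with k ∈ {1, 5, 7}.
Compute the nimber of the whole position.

For stack A, compute g(0), g(1), … with moves {5, 6}:
g(0) = mex{} = 0
g(1) = mex{} = 0
g(2) = mex{} = 0
g(3) = mex{} = 0
g(4) = mex{} = 0
g(5) = mex{0} = 1
g(6) = mex{0} = 1
g(7) = mex{0} = 1
g(8) = mex{0} = 1
So g(8) = 1.
For stack B, compute g(0), g(1), … with moves {1, 6}:
g(0) = mex{} = 0
g(1) = mex{0} = 1
g(2) = mex{1} = 0
g(3) = mex{0} = 1
g(4) = mex{1} = 0
g(5) = mex{0} = 1
g(6) = mex{0,1} = 2
g(7) = mex{1,2} = 0
So g(7) = 0.
Build the Grundy sequence for stack C with g(k) = mex{g(k−s) : s ∈ {1, 5, 7}, s ≤ k}:
k:     0  1  2  3  4  5  6  7  8
g(k):  0  1  0  1  0  1  0  1  0
So g(8) = 0.
The value of a disjunctive sum is the nim-sum of the parts.
Combined value = 1 XOR 0 XOR 0 = 1.

1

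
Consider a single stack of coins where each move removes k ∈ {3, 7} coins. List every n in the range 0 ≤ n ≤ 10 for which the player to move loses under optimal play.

0, 1, 2, 6, 10

Compute g(0), g(1), … for moves {3, 7}:
k:     0  1  2  3  4  5  6  7  8  9 10
g(k):  0  0  0  1  1  1  0  2  2  1  0
The P-positions (g = 0) in 0..10 are 0, 1, 2, 6, 10.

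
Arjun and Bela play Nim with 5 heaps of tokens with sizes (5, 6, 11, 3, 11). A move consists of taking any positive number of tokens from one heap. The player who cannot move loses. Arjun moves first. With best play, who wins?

Bela wins

In binary:
  0101  (5)
  0110  (6)
  1011  (11)
  0011  (3)
  1011  (11)
  ----
  0000  (0)
The nim-sum is 0, so this is a P-position: the player to move is in a losing position under optimal play; Arjun is about to move from it and so loses — Bela wins.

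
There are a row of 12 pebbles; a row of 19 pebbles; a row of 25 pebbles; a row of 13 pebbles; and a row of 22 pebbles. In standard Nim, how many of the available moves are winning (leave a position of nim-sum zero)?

Nim-sum: 12 XOR 19 XOR 25 XOR 13 XOR 22 = 29.
The overall nim-sum is X = 29. A row of size p has a winning move iff p XOR X < p (reduce it to p XOR X).
  12: 12 XOR 29 = 17 ≥ 12 — no move.
  19: 19 XOR 29 = 14 < 19 — winning move (to 14).
  25: 25 XOR 29 = 4 < 25 — winning move (to 4).
  13: 13 XOR 29 = 16 ≥ 13 — no move.
  22: 22 XOR 29 = 11 < 22 — winning move (to 11).
That gives 3 winning moves.

3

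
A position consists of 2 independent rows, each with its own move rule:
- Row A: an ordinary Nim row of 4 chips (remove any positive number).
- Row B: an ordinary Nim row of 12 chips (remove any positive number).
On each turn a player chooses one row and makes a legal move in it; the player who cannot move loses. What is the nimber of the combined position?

8

Row A is a plain Nim row of size 4, so its Grundy value is 4.
Row B is a plain Nim row of size 12, so its Grundy value is 12.
By the Sprague-Grundy theorem, the Grundy value of a sum of independent games is the XOR of the component values.
Combined value = 4 ⊕ 12 = 8.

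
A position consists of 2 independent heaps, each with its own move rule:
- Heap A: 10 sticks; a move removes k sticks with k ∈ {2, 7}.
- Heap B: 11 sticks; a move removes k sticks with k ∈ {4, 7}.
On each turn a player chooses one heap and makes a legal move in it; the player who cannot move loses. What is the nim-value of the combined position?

For heap A, compute g(0), g(1), … with moves {2, 7}:
k:     0  1  2  3  4  5  6  7  8  9 10
g(k):  0  0  1  1  0  0  1  1  2  0  0
So g(10) = 0.
Grundy values for heap B (subtraction set {4, 7}):
k:     0  1  2  3  4  5  6  7  8  9 10 11
g(k):  0  0  0  0  1  1  1  1  2  2  2  0
So g(11) = 0.
The value of a disjunctive sum is the nim-sum of the parts.
Combined value = 0 XOR 0 = 0.

0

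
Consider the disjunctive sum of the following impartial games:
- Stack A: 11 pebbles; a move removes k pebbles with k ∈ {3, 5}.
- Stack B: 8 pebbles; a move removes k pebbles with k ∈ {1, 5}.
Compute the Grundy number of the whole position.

1

For stack A, compute g(0), g(1), … with moves {3, 5}:
k:     0  1  2  3  4  5  6  7  8  9 10 11
g(k):  0  0  0  1  1  1  2  2  0  0  0  1
So g(11) = 1.
For stack B, compute g(0), g(1), … with moves {1, 5}:
g(0) = mex{} = 0
g(1) = mex{0} = 1
g(2) = mex{1} = 0
g(3) = mex{0} = 1
g(4) = mex{1} = 0
g(5) = mex{0} = 1
g(6) = mex{1} = 0
g(7) = mex{0} = 1
g(8) = mex{1} = 0
So g(8) = 0.
The value of a disjunctive sum is the nim-sum of the parts.
Combined value = 1 XOR 0 = 1.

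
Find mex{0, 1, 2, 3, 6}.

4

The values 0, 1, 2, 3 are all present; 4 is the first non-negative integer missing from the set.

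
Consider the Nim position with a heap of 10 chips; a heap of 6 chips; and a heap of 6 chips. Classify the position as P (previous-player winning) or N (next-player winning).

Nim-sum: 10 ^ 6 ^ 6 = 10.
The nim-sum is 10 ≠ 0, so this is an N-position: the player to move can win.

N-position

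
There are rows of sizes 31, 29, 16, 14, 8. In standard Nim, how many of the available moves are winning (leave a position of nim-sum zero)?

3

Nim-sum: 31 XOR 29 XOR 16 XOR 14 XOR 8 = 20.
The overall nim-sum is X = 20. A row of size p has a winning move iff p XOR X < p (reduce it to p XOR X).
  31: 31 XOR 20 = 11 < 31 — winning move (to 11).
  29: 29 XOR 20 = 9 < 29 — winning move (to 9).
  16: 16 XOR 20 = 4 < 16 — winning move (to 4).
  14: 14 XOR 20 = 26 ≥ 14 — no move.
  8: 8 XOR 20 = 28 ≥ 8 — no move.
That gives 3 winning moves.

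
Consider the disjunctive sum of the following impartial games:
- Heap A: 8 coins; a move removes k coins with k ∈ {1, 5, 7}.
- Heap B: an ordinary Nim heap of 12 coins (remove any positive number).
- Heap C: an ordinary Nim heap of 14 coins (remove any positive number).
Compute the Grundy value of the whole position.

2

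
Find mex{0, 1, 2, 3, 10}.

The values 0, 1, 2, 3 are all present; 4 is the first non-negative integer missing from the set.

4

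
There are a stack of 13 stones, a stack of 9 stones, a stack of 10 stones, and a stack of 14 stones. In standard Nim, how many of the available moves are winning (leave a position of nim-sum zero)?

0

Compute the nim-sum pairwise:
13 ^ 9 = 4
4 ^ 10 = 14
14 ^ 14 = 0
The nim-sum is already 0, so every move leaves a nonzero nim-sum — there are no winning moves.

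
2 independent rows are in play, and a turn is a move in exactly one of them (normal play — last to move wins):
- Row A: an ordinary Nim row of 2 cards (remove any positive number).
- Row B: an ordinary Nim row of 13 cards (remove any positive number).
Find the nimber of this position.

Row A is a plain Nim row of size 2, so its Grundy value is 2.
Row B is a plain Nim row of size 13, so its Grundy value is 13.
By the Sprague-Grundy theorem, the Grundy value of a sum of independent games is the XOR of the component values.
Combined value = 2 XOR 13 = 15.

15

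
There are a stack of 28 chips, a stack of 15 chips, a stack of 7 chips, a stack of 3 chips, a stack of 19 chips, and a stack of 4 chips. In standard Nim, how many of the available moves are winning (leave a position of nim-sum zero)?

0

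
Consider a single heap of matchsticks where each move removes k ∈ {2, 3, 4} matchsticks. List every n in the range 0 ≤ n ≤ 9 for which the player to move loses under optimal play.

0, 1, 6, 7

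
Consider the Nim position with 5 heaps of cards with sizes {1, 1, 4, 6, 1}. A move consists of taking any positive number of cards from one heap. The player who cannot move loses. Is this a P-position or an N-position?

N-position

Bitwise XOR of the heap sizes:
  001  (1)
  001  (1)
  100  (4)
  110  (6)
  001  (1)
  ---
  011  (3)
The nim-sum is 3 ≠ 0, so this is an N-position: the player to move can win.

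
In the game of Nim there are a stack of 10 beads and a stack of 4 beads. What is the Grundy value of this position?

14

Compute the nim-sum pairwise:
10 ⊕ 4 = 14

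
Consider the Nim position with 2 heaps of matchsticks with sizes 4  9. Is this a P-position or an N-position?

Nim-sum: 4 ^ 9 = 13.
The nim-sum is 13 ≠ 0, so this is an N-position: the player to move can win.

N-position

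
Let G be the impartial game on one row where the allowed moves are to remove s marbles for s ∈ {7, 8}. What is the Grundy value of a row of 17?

0

Compute g(0), g(1), … for moves {7, 8}:
k:     0  1  2  3  4  5  6  7  8  9 10 11 12 13 14 15 16 17
g(k):  0  0  0  0  0  0  0  1  1  1  1  1  1  1  2  0  0  0
So g(17) = 0.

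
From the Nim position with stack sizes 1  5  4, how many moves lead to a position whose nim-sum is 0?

0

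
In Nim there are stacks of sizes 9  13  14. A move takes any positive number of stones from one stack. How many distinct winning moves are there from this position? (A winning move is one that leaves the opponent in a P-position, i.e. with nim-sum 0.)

3

In binary:
  1001  (9)
  1101  (13)
  1110  (14)
  ----
  1010  (10)
The overall nim-sum is X = 10. A stack of size p has a winning move iff p XOR X < p (reduce it to p XOR X).
  9: 9 XOR 10 = 3 < 9 — winning move (to 3).
  13: 13 XOR 10 = 7 < 13 — winning move (to 7).
  14: 14 XOR 10 = 4 < 14 — winning move (to 4).
That gives 3 winning moves.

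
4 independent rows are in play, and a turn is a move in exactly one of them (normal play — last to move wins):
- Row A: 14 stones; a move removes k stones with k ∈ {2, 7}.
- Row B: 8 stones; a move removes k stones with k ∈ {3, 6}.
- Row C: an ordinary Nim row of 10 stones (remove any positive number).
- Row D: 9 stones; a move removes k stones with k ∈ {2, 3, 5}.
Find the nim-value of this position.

Build the Grundy sequence for row A with g(k) = mex{g(k−s) : s ∈ {2, 7}, s ≤ k}:
k:     0  1  2  3  4  5  6  7  8  9 10 11 12 13 14
g(k):  0  0  1  1  0  0  1  1  2  0  0  1  1  0  0
So g(14) = 0.
Build the Grundy sequence for row B with g(k) = mex{g(k−s) : s ∈ {3, 6}, s ≤ k}:
g(0) = mex{} = 0
g(1) = mex{} = 0
g(2) = mex{} = 0
g(3) = mex{0} = 1
g(4) = mex{0} = 1
g(5) = mex{0} = 1
g(6) = mex{0,1} = 2
g(7) = mex{0,1} = 2
g(8) = mex{0,1} = 2
So g(8) = 2.
Row C is a plain Nim row of size 10, so its Grundy value is 10.
Grundy values for row D (subtraction set {2, 3, 5}):
g(0) = mex{} = 0
g(1) = mex{} = 0
g(2) = mex{0} = 1
g(3) = mex{0} = 1
g(4) = mex{0,1} = 2
g(5) = mex{0,1} = 2
g(6) = mex{0,1,2} = 3
g(7) = mex{1,2} = 0
g(8) = mex{1,2,3} = 0
g(9) = mex{0,2,3} = 1
So g(9) = 1.
By the Sprague-Grundy theorem, the Grundy value of a sum of independent games is the XOR of the component values.
Combined value = 0 ⊕ 2 ⊕ 10 ⊕ 1 = 9.

9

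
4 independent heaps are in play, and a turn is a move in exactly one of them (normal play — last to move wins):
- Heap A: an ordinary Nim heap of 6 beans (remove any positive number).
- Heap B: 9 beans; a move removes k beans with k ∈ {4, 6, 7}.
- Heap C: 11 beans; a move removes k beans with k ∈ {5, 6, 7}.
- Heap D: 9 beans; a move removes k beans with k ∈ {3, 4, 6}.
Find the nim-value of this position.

Heap A is a plain Nim heap of size 6, so its Grundy value is 6.
Grundy values for heap B (subtraction set {4, 6, 7}):
k:     0  1  2  3  4  5  6  7  8  9
g(k):  0  0  0  0  1  1  1  1  2  2
So g(9) = 2.
Grundy values for heap C (subtraction set {5, 6, 7}):
k:     0  1  2  3  4  5  6  7  8  9 10 11
g(k):  0  0  0  0  0  1  1  1  1  1  2  2
So g(11) = 2.
Grundy values for heap D (subtraction set {3, 4, 6}):
k:     0  1  2  3  4  5  6  7  8  9
g(k):  0  0  0  1  1  1  2  2  2  0
So g(9) = 0.
The value of a disjunctive sum is the nim-sum of the parts.
Combined value = 6 XOR 2 XOR 2 XOR 0 = 6.

6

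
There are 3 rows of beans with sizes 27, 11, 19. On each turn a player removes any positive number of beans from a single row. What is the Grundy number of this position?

3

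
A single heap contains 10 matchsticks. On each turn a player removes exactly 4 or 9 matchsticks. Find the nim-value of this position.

Build the Grundy sequence with g(k) = mex{g(k−s) : s ∈ {4, 9}, s ≤ k}:
k:     0  1  2  3  4  5  6  7  8  9 10
g(k):  0  0  0  0  1  1  1  1  0  2  2
So g(10) = 2.

2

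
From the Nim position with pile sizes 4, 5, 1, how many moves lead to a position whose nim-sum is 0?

0

Compute the nim-sum pairwise:
4 ^ 5 = 1
1 ^ 1 = 0
The nim-sum is already 0, so every move leaves a nonzero nim-sum — there are no winning moves.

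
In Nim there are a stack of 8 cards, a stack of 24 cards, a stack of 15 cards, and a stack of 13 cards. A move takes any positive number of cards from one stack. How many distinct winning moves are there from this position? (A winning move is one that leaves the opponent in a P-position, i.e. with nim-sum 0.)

1

Nim-sum: 8 ^ 24 ^ 15 ^ 13 = 18.
The overall nim-sum is X = 18. A stack of size p has a winning move iff p XOR X < p (reduce it to p XOR X).
  8: 8 XOR 18 = 26 ≥ 8 — no move.
  24: 24 XOR 18 = 10 < 24 — winning move (to 10).
  15: 15 XOR 18 = 29 ≥ 15 — no move.
  13: 13 XOR 18 = 31 ≥ 13 — no move.
That gives 1 winning move.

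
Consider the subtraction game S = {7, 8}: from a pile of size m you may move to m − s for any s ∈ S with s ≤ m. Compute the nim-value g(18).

0

Grundy values for subtraction set {7, 8}:
k:     0  1  2  3  4  5  6  7  8  9 10 11 12 13 14 15 16 17 18
g(k):  0  0  0  0  0  0  0  1  1  1  1  1  1  1  2  0  0  0  0
So g(18) = 0.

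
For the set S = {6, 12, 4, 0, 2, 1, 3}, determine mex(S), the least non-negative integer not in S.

5

The values 0, 1, 2, 3, 4 are all present; 5 is the first non-negative integer missing from the set.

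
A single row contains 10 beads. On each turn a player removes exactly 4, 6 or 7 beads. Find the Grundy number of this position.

2

Grundy values for subtraction set {4, 6, 7}:
g(0) = mex{} = 0
g(1) = mex{} = 0
g(2) = mex{} = 0
g(3) = mex{} = 0
g(4) = mex{0} = 1
g(5) = mex{0} = 1
g(6) = mex{0} = 1
g(7) = mex{0} = 1
g(8) = mex{0,1} = 2
g(9) = mex{0,1} = 2
g(10) = mex{0,1} = 2
So g(10) = 2.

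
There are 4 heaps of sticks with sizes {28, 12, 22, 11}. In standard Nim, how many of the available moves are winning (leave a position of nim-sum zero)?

3

Compute the nim-sum pairwise:
28 XOR 12 = 16
16 XOR 22 = 6
6 XOR 11 = 13
The overall nim-sum is X = 13. A heap of size p has a winning move iff p XOR X < p (reduce it to p XOR X).
  28: 28 XOR 13 = 17 < 28 — winning move (to 17).
  12: 12 XOR 13 = 1 < 12 — winning move (to 1).
  22: 22 XOR 13 = 27 ≥ 22 — no move.
  11: 11 XOR 13 = 6 < 11 — winning move (to 6).
That gives 3 winning moves.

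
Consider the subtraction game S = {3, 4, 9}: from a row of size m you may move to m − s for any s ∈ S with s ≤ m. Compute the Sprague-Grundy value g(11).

1

Compute g(0), g(1), … for moves {3, 4, 9}:
k:     0  1  2  3  4  5  6  7  8  9 10 11
g(k):  0  0  0  1  1  1  2  0  0  3  1  1
So g(11) = 1.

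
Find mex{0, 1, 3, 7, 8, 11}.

The values 0, 1 are all present; 2 is the first non-negative integer missing from the set.

2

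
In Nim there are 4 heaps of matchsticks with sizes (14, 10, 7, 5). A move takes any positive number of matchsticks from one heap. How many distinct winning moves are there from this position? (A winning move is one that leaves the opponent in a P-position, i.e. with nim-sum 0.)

3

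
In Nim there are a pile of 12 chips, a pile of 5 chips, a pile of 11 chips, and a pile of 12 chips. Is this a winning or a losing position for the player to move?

Winning position

Nim-sum: 12 XOR 5 XOR 11 XOR 12 = 14.
The nim-sum is 14 ≠ 0, so this is an N-position: the player to move can win.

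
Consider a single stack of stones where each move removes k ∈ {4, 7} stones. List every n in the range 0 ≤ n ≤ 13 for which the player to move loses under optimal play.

0, 1, 2, 3, 11, 12, 13

Build the Grundy sequence with g(k) = mex{g(k−s) : s ∈ {4, 7}, s ≤ k}:
k:     0  1  2  3  4  5  6  7  8  9 10 11 12 13
g(k):  0  0  0  0  1  1  1  1  2  2  2  0  0  0
The P-positions (g = 0) in 0..13 are 0, 1, 2, 3, 11, 12, 13.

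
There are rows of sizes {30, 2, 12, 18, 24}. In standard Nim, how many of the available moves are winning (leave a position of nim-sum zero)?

In binary:
  11110  (30)
  00010  (2)
  01100  (12)
  10010  (18)
  11000  (24)
  -----
  11010  (26)
The overall nim-sum is X = 26. A row of size p has a winning move iff p XOR X < p (reduce it to p XOR X).
  30: 30 XOR 26 = 4 < 30 — winning move (to 4).
  2: 2 XOR 26 = 24 ≥ 2 — no move.
  12: 12 XOR 26 = 22 ≥ 12 — no move.
  18: 18 XOR 26 = 8 < 18 — winning move (to 8).
  24: 24 XOR 26 = 2 < 24 — winning move (to 2).
That gives 3 winning moves.

3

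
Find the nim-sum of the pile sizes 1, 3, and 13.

In binary:
  0001  (1)
  0011  (3)
  1101  (13)
  ----
  1111  (15)

15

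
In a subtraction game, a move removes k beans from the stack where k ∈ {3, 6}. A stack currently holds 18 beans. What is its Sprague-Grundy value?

0

Compute g(0), g(1), … for moves {3, 6}:
k:     0  1  2  3  4  5  6  7  8  9 10 11 12 13 14 15 16 17 18
g(k):  0  0  0  1  1  1  2  2  2  0  0  0  1  1  1  2  2  2  0
So g(18) = 0.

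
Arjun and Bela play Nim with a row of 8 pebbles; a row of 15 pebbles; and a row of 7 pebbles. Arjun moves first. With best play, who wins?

Bela wins

Write each in binary and XOR column by column:
  1000  (8)
  1111  (15)
  0111  (7)
  ----
  0000  (0)
The nim-sum is 0, so this is a P-position: the player to move is in a losing position under optimal play; Arjun is about to move from it and so loses — Bela wins.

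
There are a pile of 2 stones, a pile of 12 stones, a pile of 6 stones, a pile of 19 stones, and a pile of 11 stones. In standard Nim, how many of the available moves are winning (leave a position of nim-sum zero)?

1

Bitwise XOR of the heap sizes:
  00010  (2)
  01100  (12)
  00110  (6)
  10011  (19)
  01011  (11)
  -----
  10000  (16)
The overall nim-sum is X = 16. A pile of size p has a winning move iff p XOR X < p (reduce it to p XOR X).
  2: 2 XOR 16 = 18 ≥ 2 — no move.
  12: 12 XOR 16 = 28 ≥ 12 — no move.
  6: 6 XOR 16 = 22 ≥ 6 — no move.
  19: 19 XOR 16 = 3 < 19 — winning move (to 3).
  11: 11 XOR 16 = 27 ≥ 11 — no move.
That gives 1 winning move.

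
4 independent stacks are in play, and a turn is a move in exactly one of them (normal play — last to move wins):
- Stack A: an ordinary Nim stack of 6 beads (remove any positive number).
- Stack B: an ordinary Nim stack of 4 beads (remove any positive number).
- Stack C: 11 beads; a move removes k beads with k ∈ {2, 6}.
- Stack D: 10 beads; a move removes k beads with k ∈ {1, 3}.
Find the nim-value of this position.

3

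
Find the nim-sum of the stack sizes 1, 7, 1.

7

Nim-sum: 1 XOR 7 XOR 1 = 7.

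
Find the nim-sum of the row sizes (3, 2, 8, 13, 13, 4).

Compute the nim-sum pairwise:
3 XOR 2 = 1
1 XOR 8 = 9
9 XOR 13 = 4
4 XOR 13 = 9
9 XOR 4 = 13

13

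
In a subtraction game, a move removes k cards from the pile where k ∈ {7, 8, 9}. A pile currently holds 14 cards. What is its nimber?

Build the Grundy sequence with g(k) = mex{g(k−s) : s ∈ {7, 8, 9}, s ≤ k}:
g(0) = mex{} = 0
g(1) = mex{} = 0
g(2) = mex{} = 0
g(3) = mex{} = 0
g(4) = mex{} = 0
g(5) = mex{} = 0
g(6) = mex{} = 0
g(7) = mex{0} = 1
g(8) = mex{0} = 1
g(9) = mex{0} = 1
g(10) = mex{0} = 1
g(11) = mex{0} = 1
g(12) = mex{0} = 1
g(13) = mex{0} = 1
g(14) = mex{0,1} = 2
So g(14) = 2.

2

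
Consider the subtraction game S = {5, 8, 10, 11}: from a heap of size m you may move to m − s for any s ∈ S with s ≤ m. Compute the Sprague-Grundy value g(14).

Compute g(0), g(1), … for moves {5, 8, 10, 11}:
k:     0  1  2  3  4  5  6  7  8  9 10 11 12 13 14
g(k):  0  0  0  0  0  1  1  1  1  1  2  2  2  2  2
So g(14) = 2.

2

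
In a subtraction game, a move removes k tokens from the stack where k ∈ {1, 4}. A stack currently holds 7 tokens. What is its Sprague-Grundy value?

0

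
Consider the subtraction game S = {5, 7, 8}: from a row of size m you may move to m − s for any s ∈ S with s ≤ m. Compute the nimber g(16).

Grundy values for subtraction set {5, 7, 8}:
k:     0  1  2  3  4  5  6  7  8  9 10 11 12 13 14 15 16
g(k):  0  0  0  0  0  1  1  1  1  1  2  2  2  0  0  0  0
So g(16) = 0.

0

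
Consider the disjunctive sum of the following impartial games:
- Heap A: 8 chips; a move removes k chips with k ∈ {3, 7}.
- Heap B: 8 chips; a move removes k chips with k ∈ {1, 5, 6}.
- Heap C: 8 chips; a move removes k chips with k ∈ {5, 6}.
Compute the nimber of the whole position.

1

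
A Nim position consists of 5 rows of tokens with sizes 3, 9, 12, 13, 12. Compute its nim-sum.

7

Compute the nim-sum pairwise:
3 ⊕ 9 = 10
10 ⊕ 12 = 6
6 ⊕ 13 = 11
11 ⊕ 12 = 7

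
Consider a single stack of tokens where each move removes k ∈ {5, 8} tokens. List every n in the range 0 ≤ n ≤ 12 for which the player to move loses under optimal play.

0, 1, 2, 3, 4

Build the Grundy sequence with g(k) = mex{g(k−s) : s ∈ {5, 8}, s ≤ k}:
g(0) = mex{} = 0
g(1) = mex{} = 0
g(2) = mex{} = 0
g(3) = mex{} = 0
g(4) = mex{} = 0
g(5) = mex{0} = 1
g(6) = mex{0} = 1
g(7) = mex{0} = 1
g(8) = mex{0} = 1
g(9) = mex{0} = 1
g(10) = mex{0,1} = 2
g(11) = mex{0,1} = 2
g(12) = mex{0,1} = 2
The P-positions (g = 0) in 0..12 are 0, 1, 2, 3, 4.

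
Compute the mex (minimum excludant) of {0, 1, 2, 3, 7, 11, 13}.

The values 0, 1, 2, 3 are all present; 4 is the first non-negative integer missing from the set.

4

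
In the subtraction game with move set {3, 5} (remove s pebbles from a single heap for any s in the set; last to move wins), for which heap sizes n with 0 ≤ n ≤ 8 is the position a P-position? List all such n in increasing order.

0, 1, 2, 8

Grundy values for subtraction set {3, 5}:
k:     0  1  2  3  4  5  6  7  8
g(k):  0  0  0  1  1  1  2  2  0
The P-positions (g = 0) in 0..8 are 0, 1, 2, 8.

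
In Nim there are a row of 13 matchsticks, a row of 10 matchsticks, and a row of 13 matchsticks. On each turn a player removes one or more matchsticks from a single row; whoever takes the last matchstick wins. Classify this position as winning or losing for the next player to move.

Winning position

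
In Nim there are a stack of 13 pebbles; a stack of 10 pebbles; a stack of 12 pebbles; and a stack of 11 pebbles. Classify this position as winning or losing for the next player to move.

Losing position

Write each in binary and XOR column by column:
  1101  (13)
  1010  (10)
  1100  (12)
  1011  (11)
  ----
  0000  (0)
The nim-sum is 0, so this is a P-position: the player to move is in a losing position under optimal play.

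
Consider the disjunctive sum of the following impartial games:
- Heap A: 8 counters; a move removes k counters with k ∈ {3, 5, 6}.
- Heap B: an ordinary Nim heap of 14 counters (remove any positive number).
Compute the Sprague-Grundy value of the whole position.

12

Build the Grundy sequence for heap A with g(k) = mex{g(k−s) : s ∈ {3, 5, 6}, s ≤ k}:
k:     0  1  2  3  4  5  6  7  8
g(k):  0  0  0  1  1  1  2  2  2
So g(8) = 2.
Heap B is a plain Nim heap of size 14, so its Grundy value is 14.
By the Sprague-Grundy theorem, the Grundy value of a sum of independent games is the XOR of the component values.
Combined value = 2 XOR 14 = 12.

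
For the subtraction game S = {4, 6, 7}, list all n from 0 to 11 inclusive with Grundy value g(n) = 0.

0, 1, 2, 3, 11

Compute g(0), g(1), … for moves {4, 6, 7}:
g(0) = mex{} = 0
g(1) = mex{} = 0
g(2) = mex{} = 0
g(3) = mex{} = 0
g(4) = mex{0} = 1
g(5) = mex{0} = 1
g(6) = mex{0} = 1
g(7) = mex{0} = 1
g(8) = mex{0,1} = 2
g(9) = mex{0,1} = 2
g(10) = mex{0,1} = 2
g(11) = mex{1} = 0
The P-positions (g = 0) in 0..11 are 0, 1, 2, 3, 11.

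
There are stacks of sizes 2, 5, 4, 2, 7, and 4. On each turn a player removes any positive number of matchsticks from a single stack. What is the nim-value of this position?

2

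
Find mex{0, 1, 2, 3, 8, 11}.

The values 0, 1, 2, 3 are all present; 4 is the first non-negative integer missing from the set.

4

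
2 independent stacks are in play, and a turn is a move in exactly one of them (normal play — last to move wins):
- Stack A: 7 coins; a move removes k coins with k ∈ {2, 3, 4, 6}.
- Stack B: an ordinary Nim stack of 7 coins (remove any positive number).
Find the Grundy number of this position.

4

Build the Grundy sequence for stack A with g(k) = mex{g(k−s) : s ∈ {2, 3, 4, 6}, s ≤ k}:
k:     0  1  2  3  4  5  6  7
g(k):  0  0  1  1  2  2  3  3
So g(7) = 3.
Stack B is a plain Nim stack of size 7, so its Grundy value is 7.
The value of a disjunctive sum is the nim-sum of the parts.
Combined value = 3 XOR 7 = 4.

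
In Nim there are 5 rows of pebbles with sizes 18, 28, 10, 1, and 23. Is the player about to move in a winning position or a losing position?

Winning position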